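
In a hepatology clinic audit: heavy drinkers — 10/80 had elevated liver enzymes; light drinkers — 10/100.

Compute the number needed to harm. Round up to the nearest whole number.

NNH: 40

risk, heavy drinkers = 10/80 = 0.125000
risk, light drinkers = 10/100 = 0.100000
absolute risk difference = 0.025000
1 / 0.025000 = 40.000 → round up → 40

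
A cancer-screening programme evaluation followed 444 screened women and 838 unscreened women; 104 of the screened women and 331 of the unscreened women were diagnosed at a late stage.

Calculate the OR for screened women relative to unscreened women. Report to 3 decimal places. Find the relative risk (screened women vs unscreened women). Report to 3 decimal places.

OR = 0.469; RR = 0.593

OR = (104 × 507) / (340 × 331) = 52728/112540 ≈ 0.469
risk, screened women = 104/444 = 0.2342
risk, unscreened women = 331/838 = 0.3950
RR = 0.2342 / 0.3950 = 0.593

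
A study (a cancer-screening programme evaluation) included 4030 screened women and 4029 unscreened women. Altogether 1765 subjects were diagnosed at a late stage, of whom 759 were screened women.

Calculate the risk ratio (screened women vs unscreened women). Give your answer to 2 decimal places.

screened women without the outcome: 4030 − 759 = 3271
unscreened women with the outcome: 1765 − 759 = 1006
unscreened women without the outcome: 4029 − 1006 = 3023
risk, screened women = 759/4030 = 0.1883
risk, unscreened women = 1006/4029 = 0.2497
RR = 0.1883 / 0.2497 = 0.75

RR ≈ 0.75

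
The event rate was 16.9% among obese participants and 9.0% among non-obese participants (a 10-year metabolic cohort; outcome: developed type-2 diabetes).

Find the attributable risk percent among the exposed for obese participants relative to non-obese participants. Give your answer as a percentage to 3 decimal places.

AR% = (0.1690 − 0.0900) / 0.1690 = 0.4675 → 46.746%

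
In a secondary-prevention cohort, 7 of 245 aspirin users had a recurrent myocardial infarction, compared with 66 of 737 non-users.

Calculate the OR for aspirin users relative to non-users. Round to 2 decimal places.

OR = (7 × 671) / (238 × 66) = 4697/15708 ≈ 0.30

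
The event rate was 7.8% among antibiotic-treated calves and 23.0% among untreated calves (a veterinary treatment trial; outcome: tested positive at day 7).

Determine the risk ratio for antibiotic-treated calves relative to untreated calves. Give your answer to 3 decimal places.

RR = 0.0780 / 0.2300 = 0.339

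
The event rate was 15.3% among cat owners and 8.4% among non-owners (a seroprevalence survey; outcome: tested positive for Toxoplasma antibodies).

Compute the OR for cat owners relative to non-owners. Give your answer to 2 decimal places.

odds, cat owners = 0.1530/0.8470 = 0.1806
odds, non-owners = 0.0840/0.9160 = 0.0917
OR = 0.1806 / 0.0917 = 1.97

OR ≈ 1.97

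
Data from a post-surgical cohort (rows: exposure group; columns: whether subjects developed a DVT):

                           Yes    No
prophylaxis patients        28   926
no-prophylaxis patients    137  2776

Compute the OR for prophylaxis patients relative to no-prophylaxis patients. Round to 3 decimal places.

OR = (28 × 2776) / (926 × 137) = 77728/126862 ≈ 0.613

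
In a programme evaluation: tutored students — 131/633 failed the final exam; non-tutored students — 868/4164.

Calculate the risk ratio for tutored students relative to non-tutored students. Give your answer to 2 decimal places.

0.99

risk, tutored students = 131/633 = 0.2070
risk, non-tutored students = 868/4164 = 0.2085
RR = 0.2070 / 0.2085 = 0.99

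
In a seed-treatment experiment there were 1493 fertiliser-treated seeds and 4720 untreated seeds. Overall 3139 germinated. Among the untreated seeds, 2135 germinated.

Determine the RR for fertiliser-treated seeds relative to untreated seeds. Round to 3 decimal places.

fertiliser-treated seeds with the outcome: 3139 − 2135 = 1004
fertiliser-treated seeds without the outcome: 1493 − 1004 = 489
untreated seeds without the outcome: 4720 − 2135 = 2585
risk, fertiliser-treated seeds = 1004/1493 = 0.6725
risk, untreated seeds = 2135/4720 = 0.4523
RR = 0.6725 / 0.4523 = 1.487

1.487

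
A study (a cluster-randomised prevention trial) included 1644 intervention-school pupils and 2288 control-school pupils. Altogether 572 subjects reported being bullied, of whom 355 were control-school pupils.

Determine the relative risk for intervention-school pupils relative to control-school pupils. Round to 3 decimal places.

intervention-school pupils with the outcome: 572 − 355 = 217
intervention-school pupils without the outcome: 1644 − 217 = 1427
control-school pupils without the outcome: 2288 − 355 = 1933
risk, intervention-school pupils = 217/1644 = 0.1320
risk, control-school pupils = 355/2288 = 0.1552
RR = 0.1320 / 0.1552 = 0.851

RR ≈ 0.851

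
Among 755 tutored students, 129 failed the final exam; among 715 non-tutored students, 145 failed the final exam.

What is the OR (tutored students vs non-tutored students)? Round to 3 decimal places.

0.810

odds, tutored students = 129/626 = 0.2061
odds, non-tutored students = 145/570 = 0.2544
OR = 0.2061 / 0.2544 = 0.810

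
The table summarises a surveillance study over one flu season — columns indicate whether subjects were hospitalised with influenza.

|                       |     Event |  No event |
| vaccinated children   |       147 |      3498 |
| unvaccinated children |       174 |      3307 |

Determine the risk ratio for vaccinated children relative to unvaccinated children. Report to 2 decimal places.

risk, vaccinated children = 147/3645 = 0.04033
risk, unvaccinated children = 174/3481 = 0.04999
RR = 0.04033 / 0.04999 = 0.81

RR = 0.81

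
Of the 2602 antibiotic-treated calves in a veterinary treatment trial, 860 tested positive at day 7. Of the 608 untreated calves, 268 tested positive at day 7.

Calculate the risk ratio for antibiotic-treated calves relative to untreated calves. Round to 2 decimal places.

RR = 0.75

risk, antibiotic-treated calves = 860/2602 = 0.3305
risk, untreated calves = 268/608 = 0.4408
RR = 0.3305 / 0.4408 = 0.75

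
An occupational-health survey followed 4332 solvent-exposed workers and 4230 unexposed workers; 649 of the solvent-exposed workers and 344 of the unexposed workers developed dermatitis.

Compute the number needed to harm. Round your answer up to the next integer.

risk, solvent-exposed workers = 649/4332 = 0.149815
risk, unexposed workers = 344/4230 = 0.081324
absolute risk difference = 0.068491
1 / 0.068491 = 14.600 → round up → 15

15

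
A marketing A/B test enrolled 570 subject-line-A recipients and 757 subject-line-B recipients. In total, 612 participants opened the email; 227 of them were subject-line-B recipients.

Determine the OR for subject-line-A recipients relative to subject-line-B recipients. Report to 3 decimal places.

subject-line-A recipients with the outcome: 612 − 227 = 385
subject-line-A recipients without the outcome: 570 − 385 = 185
subject-line-B recipients without the outcome: 757 − 227 = 530
odds, subject-line-A recipients = 385/185 = 2.0811
odds, subject-line-B recipients = 227/530 = 0.4283
OR = 2.0811 / 0.4283 = 4.859

4.859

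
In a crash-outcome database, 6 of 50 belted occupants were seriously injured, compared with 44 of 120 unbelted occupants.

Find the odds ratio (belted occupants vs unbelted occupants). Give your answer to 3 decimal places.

OR = (6 × 76) / (44 × 44) = 456/1936 ≈ 0.236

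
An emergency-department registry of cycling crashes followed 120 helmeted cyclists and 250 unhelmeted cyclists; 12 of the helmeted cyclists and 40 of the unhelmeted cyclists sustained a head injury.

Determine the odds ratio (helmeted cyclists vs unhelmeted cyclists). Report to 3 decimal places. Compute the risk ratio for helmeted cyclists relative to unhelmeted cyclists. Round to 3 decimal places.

OR = 0.583; RR = 0.625

OR = (12 × 210) / (108 × 40) = 2520/4320 ≈ 0.583
risk, helmeted cyclists = 12/120 = 0.1000
risk, unhelmeted cyclists = 40/250 = 0.1600
RR = 0.1000 / 0.1600 = 0.625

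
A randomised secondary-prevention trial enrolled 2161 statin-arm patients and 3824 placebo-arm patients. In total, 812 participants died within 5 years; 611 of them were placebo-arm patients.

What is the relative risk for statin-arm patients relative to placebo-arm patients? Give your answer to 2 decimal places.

0.58

statin-arm patients with the outcome: 812 − 611 = 201
statin-arm patients without the outcome: 2161 − 201 = 1960
placebo-arm patients without the outcome: 3824 − 611 = 3213
risk, statin-arm patients = 201/2161 = 0.0930
risk, placebo-arm patients = 611/3824 = 0.1598
RR = 0.0930 / 0.1598 = 0.58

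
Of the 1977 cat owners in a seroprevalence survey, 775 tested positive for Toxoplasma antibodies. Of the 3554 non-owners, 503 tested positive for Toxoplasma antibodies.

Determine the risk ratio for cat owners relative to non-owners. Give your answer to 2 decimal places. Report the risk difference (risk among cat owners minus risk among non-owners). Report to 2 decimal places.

risk, cat owners = 775/1977 = 0.3920
risk, non-owners = 503/3554 = 0.1415
RR = 0.3920 / 0.1415 = 2.77
risk difference = 0.3920 − 0.1415 = 0.25

RR = 2.77; RD = 0.25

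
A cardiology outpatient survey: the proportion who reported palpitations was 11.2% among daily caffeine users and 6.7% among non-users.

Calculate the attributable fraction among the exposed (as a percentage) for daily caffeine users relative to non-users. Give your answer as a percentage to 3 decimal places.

AR% = (0.1120 − 0.0670) / 0.1120 = 0.4018 → 40.179%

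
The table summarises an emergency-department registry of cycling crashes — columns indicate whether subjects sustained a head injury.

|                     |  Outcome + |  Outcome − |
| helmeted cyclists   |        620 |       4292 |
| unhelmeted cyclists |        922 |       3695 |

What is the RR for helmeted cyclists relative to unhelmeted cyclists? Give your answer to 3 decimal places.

0.632

risk, helmeted cyclists = 620/4912 = 0.1262
risk, unhelmeted cyclists = 922/4617 = 0.1997
RR = 0.1262 / 0.1997 = 0.632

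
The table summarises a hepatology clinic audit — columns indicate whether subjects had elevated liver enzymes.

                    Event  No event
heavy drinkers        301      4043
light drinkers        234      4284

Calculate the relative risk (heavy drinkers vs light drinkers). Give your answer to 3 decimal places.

1.338

risk, heavy drinkers = 301/4344 = 0.0693
risk, light drinkers = 234/4518 = 0.0518
RR = 0.0693 / 0.0518 = 1.338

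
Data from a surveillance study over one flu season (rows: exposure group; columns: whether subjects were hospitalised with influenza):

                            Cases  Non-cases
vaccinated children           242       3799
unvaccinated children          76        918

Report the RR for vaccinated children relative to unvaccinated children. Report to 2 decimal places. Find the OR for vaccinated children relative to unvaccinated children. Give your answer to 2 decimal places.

risk, vaccinated children = 242/4041 = 0.0599
risk, unvaccinated children = 76/994 = 0.0765
RR = 0.0599 / 0.0765 = 0.78
odds, vaccinated children = 242/3799 = 0.0637
odds, unvaccinated children = 76/918 = 0.0828
OR = 0.0637 / 0.0828 = 0.77

RR = 0.78; OR = 0.77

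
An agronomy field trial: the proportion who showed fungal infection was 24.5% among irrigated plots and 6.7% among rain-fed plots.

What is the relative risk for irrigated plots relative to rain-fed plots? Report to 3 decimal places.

RR = 0.2450 / 0.0670 = 3.657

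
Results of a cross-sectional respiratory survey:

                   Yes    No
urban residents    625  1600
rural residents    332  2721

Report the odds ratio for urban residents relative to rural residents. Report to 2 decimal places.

odds, urban residents = 625/1600 = 0.3906
odds, rural residents = 332/2721 = 0.1220
OR = 0.3906 / 0.1220 = 3.20

OR: 3.20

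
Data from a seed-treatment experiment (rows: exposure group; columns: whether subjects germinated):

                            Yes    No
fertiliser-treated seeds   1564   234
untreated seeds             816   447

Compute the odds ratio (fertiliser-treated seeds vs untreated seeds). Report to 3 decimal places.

OR = (1564 × 447) / (234 × 816) = 699108/190944 ≈ 3.661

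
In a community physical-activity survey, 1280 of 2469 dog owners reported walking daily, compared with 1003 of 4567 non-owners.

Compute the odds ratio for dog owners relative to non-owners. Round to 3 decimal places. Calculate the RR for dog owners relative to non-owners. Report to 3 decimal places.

OR = 3.825; RR = 2.361

OR = (1280 × 3564) / (1189 × 1003) = 4561920/1192567 ≈ 3.825
risk, dog owners = 1280/2469 = 0.5184
risk, non-owners = 1003/4567 = 0.2196
RR = 0.5184 / 0.2196 = 2.361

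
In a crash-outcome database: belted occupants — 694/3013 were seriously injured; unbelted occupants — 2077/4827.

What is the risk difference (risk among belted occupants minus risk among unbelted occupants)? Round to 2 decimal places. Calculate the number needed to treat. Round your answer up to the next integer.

risk, belted occupants = 694/3013 = 0.2303
risk, unbelted occupants = 2077/4827 = 0.4303
risk difference = 0.2303 − 0.4303 = -0.20
absolute risk difference = 0.199953
1 / 0.199953 = 5.001 → round up → 6

RD = -0.20; NNT = 6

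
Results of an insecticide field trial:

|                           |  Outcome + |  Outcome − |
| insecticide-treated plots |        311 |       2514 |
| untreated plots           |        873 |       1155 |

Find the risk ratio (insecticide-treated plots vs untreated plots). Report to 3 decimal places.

risk, insecticide-treated plots = 311/2825 = 0.1101
risk, untreated plots = 873/2028 = 0.4305
RR = 0.1101 / 0.4305 = 0.256

RR: 0.256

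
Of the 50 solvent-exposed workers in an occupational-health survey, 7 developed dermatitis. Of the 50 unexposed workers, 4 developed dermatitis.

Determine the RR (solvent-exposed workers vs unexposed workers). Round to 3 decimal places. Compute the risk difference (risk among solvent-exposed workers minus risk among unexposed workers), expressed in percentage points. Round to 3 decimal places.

RR = 1.750; RD = 6.000

risk, solvent-exposed workers = 7/50 = 0.1400
risk, unexposed workers = 4/50 = 0.0800
RR = 0.1400 / 0.0800 = 1.750
risk difference = 0.1400 − 0.0800 = 0.0600 → 6.000 percentage points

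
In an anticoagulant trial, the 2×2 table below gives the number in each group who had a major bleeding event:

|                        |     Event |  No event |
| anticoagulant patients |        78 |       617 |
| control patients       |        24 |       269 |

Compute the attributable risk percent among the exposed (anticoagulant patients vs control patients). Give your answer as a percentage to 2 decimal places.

AR%: 27.01%

risk, anticoagulant patients = 78/695 = 0.1122
risk, control patients = 24/293 = 0.0819
AR% = (0.1122 − 0.0819) / 0.1122 = 0.2701 → 27.01%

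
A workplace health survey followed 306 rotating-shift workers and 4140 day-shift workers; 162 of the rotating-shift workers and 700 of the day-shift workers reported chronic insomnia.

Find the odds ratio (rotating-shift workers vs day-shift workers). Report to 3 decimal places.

OR = (162 × 3440) / (144 × 700) = 557280/100800 ≈ 5.529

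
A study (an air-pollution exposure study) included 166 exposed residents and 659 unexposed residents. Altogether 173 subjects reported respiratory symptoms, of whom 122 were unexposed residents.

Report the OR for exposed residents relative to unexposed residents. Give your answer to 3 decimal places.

exposed residents with the outcome: 173 − 122 = 51
exposed residents without the outcome: 166 − 51 = 115
unexposed residents without the outcome: 659 − 122 = 537
OR = (51 × 537) / (115 × 122) = 27387/14030 ≈ 1.952

OR = 1.952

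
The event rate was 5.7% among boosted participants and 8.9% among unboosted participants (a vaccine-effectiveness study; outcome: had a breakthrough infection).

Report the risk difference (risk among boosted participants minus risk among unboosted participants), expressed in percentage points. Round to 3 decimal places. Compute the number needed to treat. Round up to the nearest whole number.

RD = -3.200; NNT = 32

risk difference = 0.0570 − 0.0890 = -0.0320 → -3.200 percentage points
absolute risk difference = 0.032000
1 / 0.032000 = 31.250 → round up → 32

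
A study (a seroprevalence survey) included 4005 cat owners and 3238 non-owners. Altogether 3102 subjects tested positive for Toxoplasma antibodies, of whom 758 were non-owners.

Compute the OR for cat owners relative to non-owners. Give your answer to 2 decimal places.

cat owners with the outcome: 3102 − 758 = 2344
cat owners without the outcome: 4005 − 2344 = 1661
non-owners without the outcome: 3238 − 758 = 2480
OR = (2344 × 2480) / (1661 × 758) = 5813120/1259038 ≈ 4.62

OR: 4.62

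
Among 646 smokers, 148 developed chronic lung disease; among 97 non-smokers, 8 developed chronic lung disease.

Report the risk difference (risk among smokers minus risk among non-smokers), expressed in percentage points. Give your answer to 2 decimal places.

risk, smokers = 148/646 = 0.2291
risk, non-smokers = 8/97 = 0.0825
risk difference = 0.2291 − 0.0825 = 0.1466 → 14.66 percentage points

14.66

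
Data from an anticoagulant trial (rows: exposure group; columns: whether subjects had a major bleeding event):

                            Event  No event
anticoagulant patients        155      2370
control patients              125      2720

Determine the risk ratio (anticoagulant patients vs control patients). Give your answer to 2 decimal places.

risk, anticoagulant patients = 155/2525 = 0.06139
risk, control patients = 125/2845 = 0.04394
RR = 0.06139 / 0.04394 = 1.40

RR = 1.40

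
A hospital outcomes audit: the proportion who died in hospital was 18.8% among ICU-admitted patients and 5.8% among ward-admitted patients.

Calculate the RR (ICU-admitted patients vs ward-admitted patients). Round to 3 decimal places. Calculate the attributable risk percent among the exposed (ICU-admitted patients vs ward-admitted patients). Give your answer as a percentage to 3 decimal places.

RR = 0.1880 / 0.0580 = 3.241
AR% = (0.1880 − 0.0580) / 0.1880 = 0.6915 → 69.149%

RR = 3.241; AR% = 69.149%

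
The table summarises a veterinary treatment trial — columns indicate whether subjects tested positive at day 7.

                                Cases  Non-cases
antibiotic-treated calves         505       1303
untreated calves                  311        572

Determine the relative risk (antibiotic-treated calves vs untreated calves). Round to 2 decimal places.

0.79

risk, antibiotic-treated calves = 505/1808 = 0.2793
risk, untreated calves = 311/883 = 0.3522
RR = 0.2793 / 0.3522 = 0.79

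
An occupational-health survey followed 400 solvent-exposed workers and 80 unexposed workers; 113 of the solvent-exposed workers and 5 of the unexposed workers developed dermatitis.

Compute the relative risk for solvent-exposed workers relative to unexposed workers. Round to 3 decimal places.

risk, solvent-exposed workers = 113/400 = 0.2825
risk, unexposed workers = 5/80 = 0.0625
RR = 0.2825 / 0.0625 = 4.520

4.520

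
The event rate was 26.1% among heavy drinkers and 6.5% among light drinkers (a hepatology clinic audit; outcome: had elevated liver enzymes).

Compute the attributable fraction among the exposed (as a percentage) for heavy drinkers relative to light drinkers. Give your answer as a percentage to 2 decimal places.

AR% = (0.2610 − 0.0650) / 0.2610 = 0.7510 → 75.10%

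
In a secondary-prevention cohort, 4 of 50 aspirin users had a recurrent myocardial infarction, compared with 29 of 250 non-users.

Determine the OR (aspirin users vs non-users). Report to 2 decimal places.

OR = (4 × 221) / (46 × 29) = 884/1334 ≈ 0.66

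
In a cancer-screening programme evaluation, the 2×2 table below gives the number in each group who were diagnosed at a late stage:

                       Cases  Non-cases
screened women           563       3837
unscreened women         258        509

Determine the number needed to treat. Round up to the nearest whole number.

risk, screened women = 563/4400 = 0.127955
risk, unscreened women = 258/767 = 0.336375
absolute risk difference = 0.208421
1 / 0.208421 = 4.798 → round up → 5

NNT ≈ 5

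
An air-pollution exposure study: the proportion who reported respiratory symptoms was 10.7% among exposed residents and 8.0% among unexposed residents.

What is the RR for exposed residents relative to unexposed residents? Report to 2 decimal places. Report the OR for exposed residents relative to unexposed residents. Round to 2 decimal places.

RR = 1.34; OR = 1.38

RR = 0.1070 / 0.0800 = 1.34
odds, exposed residents = 0.1070/0.8930 = 0.1198
odds, unexposed residents = 0.0800/0.9200 = 0.0870
OR = 0.1198 / 0.0870 = 1.38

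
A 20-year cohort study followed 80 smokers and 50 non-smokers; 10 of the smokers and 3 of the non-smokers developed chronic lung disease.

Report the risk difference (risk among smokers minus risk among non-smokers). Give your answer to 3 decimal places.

RD: 0.065

risk, smokers = 10/80 = 0.1250
risk, non-smokers = 3/50 = 0.0600
risk difference = 0.1250 − 0.0600 = 0.065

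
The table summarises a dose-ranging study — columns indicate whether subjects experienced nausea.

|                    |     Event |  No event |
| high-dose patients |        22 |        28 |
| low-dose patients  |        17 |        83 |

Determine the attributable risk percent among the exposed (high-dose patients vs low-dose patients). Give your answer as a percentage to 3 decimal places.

risk, high-dose patients = 22/50 = 0.4400
risk, low-dose patients = 17/100 = 0.1700
AR% = (0.4400 − 0.1700) / 0.4400 = 0.6136 → 61.364%

61.364%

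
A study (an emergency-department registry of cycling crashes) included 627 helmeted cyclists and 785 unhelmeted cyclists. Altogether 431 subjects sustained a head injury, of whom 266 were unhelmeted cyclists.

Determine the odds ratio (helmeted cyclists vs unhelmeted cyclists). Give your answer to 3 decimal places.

helmeted cyclists with the outcome: 431 − 266 = 165
helmeted cyclists without the outcome: 627 − 165 = 462
unhelmeted cyclists without the outcome: 785 − 266 = 519
OR = (165 × 519) / (462 × 266) = 85635/122892 ≈ 0.697

0.697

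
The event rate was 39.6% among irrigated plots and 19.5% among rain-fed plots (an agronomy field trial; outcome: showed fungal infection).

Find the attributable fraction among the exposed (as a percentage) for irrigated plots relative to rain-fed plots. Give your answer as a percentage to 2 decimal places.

AR% = (0.3960 − 0.1950) / 0.3960 = 0.5076 → 50.76%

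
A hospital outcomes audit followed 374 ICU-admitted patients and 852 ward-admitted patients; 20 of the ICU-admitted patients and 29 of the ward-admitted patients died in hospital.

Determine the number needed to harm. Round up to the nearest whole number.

risk, ICU-admitted patients = 20/374 = 0.053476
risk, ward-admitted patients = 29/852 = 0.034038
absolute risk difference = 0.019438
1 / 0.019438 = 51.446 → round up → 52

52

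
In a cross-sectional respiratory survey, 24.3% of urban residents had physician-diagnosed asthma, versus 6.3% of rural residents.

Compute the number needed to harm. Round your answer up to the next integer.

absolute risk difference = 0.180000
1 / 0.180000 = 5.556 → round up → 6

NNH = 6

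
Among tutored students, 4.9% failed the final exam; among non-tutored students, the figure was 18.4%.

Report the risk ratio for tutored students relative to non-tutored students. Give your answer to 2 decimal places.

RR = 0.04900 / 0.18400 = 0.27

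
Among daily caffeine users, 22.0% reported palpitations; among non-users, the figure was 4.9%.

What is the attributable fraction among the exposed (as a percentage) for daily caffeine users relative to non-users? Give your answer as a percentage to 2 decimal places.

AR% = (0.22000 − 0.04900) / 0.22000 = 0.7773 → 77.73%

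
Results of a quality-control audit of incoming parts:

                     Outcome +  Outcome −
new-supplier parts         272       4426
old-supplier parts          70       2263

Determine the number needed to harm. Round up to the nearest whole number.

36

risk, new-supplier parts = 272/4698 = 0.057897
risk, old-supplier parts = 70/2333 = 0.030004
absolute risk difference = 0.027893
1 / 0.027893 = 35.851 → round up → 36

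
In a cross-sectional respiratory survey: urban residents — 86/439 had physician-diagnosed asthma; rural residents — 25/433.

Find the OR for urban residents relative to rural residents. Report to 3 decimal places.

OR = (86 × 408) / (353 × 25) = 35088/8825 ≈ 3.976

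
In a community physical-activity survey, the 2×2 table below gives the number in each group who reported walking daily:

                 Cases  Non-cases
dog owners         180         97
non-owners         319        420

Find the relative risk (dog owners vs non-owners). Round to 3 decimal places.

1.505

risk, dog owners = 180/277 = 0.6498
risk, non-owners = 319/739 = 0.4317
RR = 0.6498 / 0.4317 = 1.505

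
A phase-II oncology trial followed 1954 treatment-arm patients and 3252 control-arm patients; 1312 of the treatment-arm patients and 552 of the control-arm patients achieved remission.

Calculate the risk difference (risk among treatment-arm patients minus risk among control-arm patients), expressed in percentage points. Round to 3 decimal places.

50.170

risk, treatment-arm patients = 1312/1954 = 0.6714
risk, control-arm patients = 552/3252 = 0.1697
risk difference = 0.6714 − 0.1697 = 0.5017 → 50.170 percentage points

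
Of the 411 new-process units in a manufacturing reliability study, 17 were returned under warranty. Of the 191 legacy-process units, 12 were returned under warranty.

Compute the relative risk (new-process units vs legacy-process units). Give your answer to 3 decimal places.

0.658

risk, new-process units = 17/411 = 0.04136
risk, legacy-process units = 12/191 = 0.06283
RR = 0.04136 / 0.06283 = 0.658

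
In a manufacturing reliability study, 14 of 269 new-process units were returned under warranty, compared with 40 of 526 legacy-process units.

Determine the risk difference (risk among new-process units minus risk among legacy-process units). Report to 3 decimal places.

risk, new-process units = 14/269 = 0.0520
risk, legacy-process units = 40/526 = 0.0760
risk difference = 0.0520 − 0.0760 = -0.024

-0.024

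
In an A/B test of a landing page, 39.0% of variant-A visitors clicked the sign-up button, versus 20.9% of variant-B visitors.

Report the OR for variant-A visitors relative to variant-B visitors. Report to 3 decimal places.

OR ≈ 2.420

odds, variant-A visitors = 0.3900/0.6100 = 0.6393
odds, variant-B visitors = 0.2090/0.7910 = 0.2642
OR = 0.6393 / 0.2642 = 2.420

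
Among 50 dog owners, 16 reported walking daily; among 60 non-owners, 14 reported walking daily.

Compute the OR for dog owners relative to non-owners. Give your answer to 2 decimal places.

OR = (16 × 46) / (34 × 14) = 736/476 ≈ 1.55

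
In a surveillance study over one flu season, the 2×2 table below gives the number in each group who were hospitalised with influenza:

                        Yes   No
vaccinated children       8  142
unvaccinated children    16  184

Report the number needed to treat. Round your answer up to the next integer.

risk, vaccinated children = 8/150 = 0.053333
risk, unvaccinated children = 16/200 = 0.080000
absolute risk difference = 0.026667
1 / 0.026667 = 37.500 → round up → 38

NNT = 38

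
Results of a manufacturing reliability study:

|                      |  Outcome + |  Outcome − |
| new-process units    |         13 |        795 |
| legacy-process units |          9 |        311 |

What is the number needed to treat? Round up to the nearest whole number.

84

risk, new-process units = 13/808 = 0.016089
risk, legacy-process units = 9/320 = 0.028125
absolute risk difference = 0.012036
1 / 0.012036 = 83.084 → round up → 84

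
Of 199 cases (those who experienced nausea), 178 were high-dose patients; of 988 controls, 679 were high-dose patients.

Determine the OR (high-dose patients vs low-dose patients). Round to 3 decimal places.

OR = (178 × 309) / (679 × 21) = 55002/14259 ≈ 3.857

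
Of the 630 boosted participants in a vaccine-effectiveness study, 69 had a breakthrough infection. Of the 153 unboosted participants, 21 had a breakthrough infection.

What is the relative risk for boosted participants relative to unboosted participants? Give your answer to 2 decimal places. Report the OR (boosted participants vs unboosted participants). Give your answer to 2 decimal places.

risk, boosted participants = 69/630 = 0.1095
risk, unboosted participants = 21/153 = 0.1373
RR = 0.1095 / 0.1373 = 0.80
OR = (69 × 132) / (561 × 21) = 9108/11781 ≈ 0.77

RR = 0.80; OR = 0.77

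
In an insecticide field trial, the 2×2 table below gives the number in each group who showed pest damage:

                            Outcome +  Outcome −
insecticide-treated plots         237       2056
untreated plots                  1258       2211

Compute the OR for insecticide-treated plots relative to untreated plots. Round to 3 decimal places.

OR = (237 × 2211) / (2056 × 1258) = 524007/2586448 ≈ 0.203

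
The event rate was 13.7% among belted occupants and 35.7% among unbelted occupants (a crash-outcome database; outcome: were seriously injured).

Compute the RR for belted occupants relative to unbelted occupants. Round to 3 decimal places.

RR = 0.1370 / 0.3570 = 0.384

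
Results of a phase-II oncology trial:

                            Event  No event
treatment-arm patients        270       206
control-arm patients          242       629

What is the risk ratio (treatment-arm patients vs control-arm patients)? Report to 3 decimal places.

risk, treatment-arm patients = 270/476 = 0.5672
risk, control-arm patients = 242/871 = 0.2778
RR = 0.5672 / 0.2778 = 2.042

RR ≈ 2.042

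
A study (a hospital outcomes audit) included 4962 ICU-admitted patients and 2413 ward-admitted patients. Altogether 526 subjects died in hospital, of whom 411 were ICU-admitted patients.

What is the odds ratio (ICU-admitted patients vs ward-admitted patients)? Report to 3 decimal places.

ICU-admitted patients without the outcome: 4962 − 411 = 4551
ward-admitted patients with the outcome: 526 − 411 = 115
ward-admitted patients without the outcome: 2413 − 115 = 2298
odds, ICU-admitted patients = 411/4551 = 0.09031
odds, ward-admitted patients = 115/2298 = 0.05004
OR = 0.09031 / 0.05004 = 1.805

1.805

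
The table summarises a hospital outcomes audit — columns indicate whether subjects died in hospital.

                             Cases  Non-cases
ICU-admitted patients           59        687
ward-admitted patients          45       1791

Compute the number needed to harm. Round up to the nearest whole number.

19

risk, ICU-admitted patients = 59/746 = 0.079088
risk, ward-admitted patients = 45/1836 = 0.024510
absolute risk difference = 0.054579
1 / 0.054579 = 18.322 → round up → 19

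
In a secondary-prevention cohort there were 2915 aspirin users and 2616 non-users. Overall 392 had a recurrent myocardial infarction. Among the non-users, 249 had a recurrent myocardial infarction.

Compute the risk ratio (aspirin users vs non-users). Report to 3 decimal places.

RR = 0.515

aspirin users with the outcome: 392 − 249 = 143
aspirin users without the outcome: 2915 − 143 = 2772
non-users without the outcome: 2616 − 249 = 2367
risk, aspirin users = 143/2915 = 0.04906
risk, non-users = 249/2616 = 0.09518
RR = 0.04906 / 0.09518 = 0.515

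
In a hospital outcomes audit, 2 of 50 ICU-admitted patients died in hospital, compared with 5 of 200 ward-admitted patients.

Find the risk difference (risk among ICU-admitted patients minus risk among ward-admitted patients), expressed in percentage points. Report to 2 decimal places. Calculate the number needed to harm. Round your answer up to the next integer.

risk, ICU-admitted patients = 2/50 = 0.04000
risk, ward-admitted patients = 5/200 = 0.02500
risk difference = 0.04000 − 0.02500 = 0.01500 → 1.50 percentage points
absolute risk difference = 0.015000
1 / 0.015000 = 66.667 → round up → 67

RD = 1.50; NNH = 67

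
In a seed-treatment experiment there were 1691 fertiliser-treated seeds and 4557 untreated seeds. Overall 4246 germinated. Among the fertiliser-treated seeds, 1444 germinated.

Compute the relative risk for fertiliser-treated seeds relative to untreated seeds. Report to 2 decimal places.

1.39

fertiliser-treated seeds without the outcome: 1691 − 1444 = 247
untreated seeds with the outcome: 4246 − 1444 = 2802
untreated seeds without the outcome: 4557 − 2802 = 1755
risk, fertiliser-treated seeds = 1444/1691 = 0.8539
risk, untreated seeds = 2802/4557 = 0.6149
RR = 0.8539 / 0.6149 = 1.39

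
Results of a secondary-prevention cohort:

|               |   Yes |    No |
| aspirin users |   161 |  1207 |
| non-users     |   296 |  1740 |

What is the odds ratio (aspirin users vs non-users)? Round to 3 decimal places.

OR = (161 × 1740) / (1207 × 296) = 280140/357272 ≈ 0.784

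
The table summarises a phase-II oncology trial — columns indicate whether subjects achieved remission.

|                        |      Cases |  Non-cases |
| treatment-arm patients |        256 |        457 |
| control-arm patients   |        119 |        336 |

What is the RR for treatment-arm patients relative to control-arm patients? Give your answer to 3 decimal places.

risk, treatment-arm patients = 256/713 = 0.3590
risk, control-arm patients = 119/455 = 0.2615
RR = 0.3590 / 0.2615 = 1.373

1.373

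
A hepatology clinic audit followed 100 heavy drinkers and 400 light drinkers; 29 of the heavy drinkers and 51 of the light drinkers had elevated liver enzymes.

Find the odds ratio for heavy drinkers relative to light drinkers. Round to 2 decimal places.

odds, heavy drinkers = 29/71 = 0.4085
odds, light drinkers = 51/349 = 0.1461
OR = 0.4085 / 0.1461 = 2.80

2.80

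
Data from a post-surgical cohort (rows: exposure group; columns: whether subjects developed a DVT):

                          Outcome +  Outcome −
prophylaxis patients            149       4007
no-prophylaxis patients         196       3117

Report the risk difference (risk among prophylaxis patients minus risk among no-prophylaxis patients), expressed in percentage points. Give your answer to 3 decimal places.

-2.331

risk, prophylaxis patients = 149/4156 = 0.03585
risk, no-prophylaxis patients = 196/3313 = 0.05916
risk difference = 0.03585 − 0.05916 = -0.02331 → -2.331 percentage points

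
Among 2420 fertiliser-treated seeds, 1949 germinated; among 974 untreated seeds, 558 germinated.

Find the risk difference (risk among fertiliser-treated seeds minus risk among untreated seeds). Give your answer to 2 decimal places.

risk, fertiliser-treated seeds = 1949/2420 = 0.8054
risk, untreated seeds = 558/974 = 0.5729
risk difference = 0.8054 − 0.5729 = 0.23

RD: 0.23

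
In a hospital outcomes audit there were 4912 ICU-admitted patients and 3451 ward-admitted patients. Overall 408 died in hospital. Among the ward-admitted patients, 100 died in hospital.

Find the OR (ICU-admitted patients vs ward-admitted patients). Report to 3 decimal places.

ICU-admitted patients with the outcome: 408 − 100 = 308
ICU-admitted patients without the outcome: 4912 − 308 = 4604
ward-admitted patients without the outcome: 3451 − 100 = 3351
odds, ICU-admitted patients = 308/4604 = 0.06690
odds, ward-admitted patients = 100/3351 = 0.02984
OR = 0.06690 / 0.02984 = 2.242

OR = 2.242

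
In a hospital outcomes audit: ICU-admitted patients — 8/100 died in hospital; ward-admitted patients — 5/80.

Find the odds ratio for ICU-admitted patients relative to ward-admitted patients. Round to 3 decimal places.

OR = (8 × 75) / (92 × 5) = 600/460 ≈ 1.304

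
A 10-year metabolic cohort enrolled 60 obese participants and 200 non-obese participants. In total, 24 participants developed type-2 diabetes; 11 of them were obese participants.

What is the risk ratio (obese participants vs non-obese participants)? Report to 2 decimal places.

obese participants without the outcome: 60 − 11 = 49
non-obese participants with the outcome: 24 − 11 = 13
non-obese participants without the outcome: 200 − 13 = 187
risk, obese participants = 11/60 = 0.1833
risk, non-obese participants = 13/200 = 0.0650
RR = 0.1833 / 0.0650 = 2.82

2.82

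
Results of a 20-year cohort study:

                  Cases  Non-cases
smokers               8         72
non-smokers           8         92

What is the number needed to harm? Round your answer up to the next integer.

risk, smokers = 8/80 = 0.100000
risk, non-smokers = 8/100 = 0.080000
absolute risk difference = 0.020000
1 / 0.020000 = 50.000 → round up → 50

NNH = 50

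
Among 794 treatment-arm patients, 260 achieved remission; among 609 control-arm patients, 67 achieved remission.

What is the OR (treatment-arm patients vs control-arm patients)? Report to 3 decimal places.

odds, treatment-arm patients = 260/534 = 0.4869
odds, control-arm patients = 67/542 = 0.1236
OR = 0.4869 / 0.1236 = 3.939

3.939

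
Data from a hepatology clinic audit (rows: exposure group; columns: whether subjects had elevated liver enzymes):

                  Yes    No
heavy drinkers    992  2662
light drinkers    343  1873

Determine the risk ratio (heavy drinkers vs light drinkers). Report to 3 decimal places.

risk, heavy drinkers = 992/3654 = 0.2715
risk, light drinkers = 343/2216 = 0.1548
RR = 0.2715 / 0.1548 = 1.754

RR = 1.754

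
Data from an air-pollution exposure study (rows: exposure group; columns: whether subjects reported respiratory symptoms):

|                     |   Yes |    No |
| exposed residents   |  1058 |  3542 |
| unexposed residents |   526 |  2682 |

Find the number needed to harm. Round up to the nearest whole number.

risk, exposed residents = 1058/4600 = 0.230000
risk, unexposed residents = 526/3208 = 0.163965
absolute risk difference = 0.066035
1 / 0.066035 = 15.143 → round up → 16

NNH = 16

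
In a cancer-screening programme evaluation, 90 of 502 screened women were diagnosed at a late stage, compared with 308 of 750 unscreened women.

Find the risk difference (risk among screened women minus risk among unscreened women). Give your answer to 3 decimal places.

-0.231

risk, screened women = 90/502 = 0.1793
risk, unscreened women = 308/750 = 0.4107
risk difference = 0.1793 − 0.4107 = -0.231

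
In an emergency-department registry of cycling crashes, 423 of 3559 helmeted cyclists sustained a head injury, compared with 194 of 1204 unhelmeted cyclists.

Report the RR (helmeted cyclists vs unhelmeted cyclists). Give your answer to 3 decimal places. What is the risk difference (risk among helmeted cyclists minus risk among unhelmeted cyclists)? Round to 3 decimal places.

RR = 0.738; RD = -0.042

risk, helmeted cyclists = 423/3559 = 0.1189
risk, unhelmeted cyclists = 194/1204 = 0.1611
RR = 0.1189 / 0.1611 = 0.738
risk difference = 0.1189 − 0.1611 = -0.042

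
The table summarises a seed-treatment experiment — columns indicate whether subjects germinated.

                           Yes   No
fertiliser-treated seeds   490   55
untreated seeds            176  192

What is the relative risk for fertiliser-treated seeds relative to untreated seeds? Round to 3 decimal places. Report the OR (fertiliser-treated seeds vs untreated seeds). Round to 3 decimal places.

RR = 1.880; OR = 9.719

risk, fertiliser-treated seeds = 490/545 = 0.8991
risk, untreated seeds = 176/368 = 0.4783
RR = 0.8991 / 0.4783 = 1.880
OR = (490 × 192) / (55 × 176) = 94080/9680 ≈ 9.719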